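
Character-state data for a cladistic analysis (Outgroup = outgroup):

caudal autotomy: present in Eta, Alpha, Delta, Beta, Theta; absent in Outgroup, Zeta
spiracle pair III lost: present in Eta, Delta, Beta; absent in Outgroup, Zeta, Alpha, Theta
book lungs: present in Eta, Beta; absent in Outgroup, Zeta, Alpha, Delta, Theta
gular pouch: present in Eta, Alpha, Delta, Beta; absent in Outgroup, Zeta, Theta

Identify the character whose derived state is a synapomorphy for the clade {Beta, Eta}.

The outgroup has state 'absent' for every character, so 'present' is the derived state throughout.
Only Alpha, Beta, Delta, Eta, and Theta show the derived state 'present' for caudal autotomy, supporting them as a clade.
spiracle pair III lost: derived state 'present' in Beta, Delta, and Eta only — synapomorphy for {Beta, Delta, Eta}.
Only Beta and Eta show the derived state 'present' for book lungs, supporting them as a clade.
gular pouch: derived state 'present' in Alpha, Beta, Delta, and Eta only — synapomorphy for {Alpha, Beta, Delta, Eta}.
Most parsimonious ingroup topology: (Zeta,((((Eta,Beta),Delta),Alpha),Theta)).
The clade {Beta, Eta} is supported by book lungs: its derived state 'present' occurs in exactly those taxa and in no other taxon (including the outgroup).

book lungs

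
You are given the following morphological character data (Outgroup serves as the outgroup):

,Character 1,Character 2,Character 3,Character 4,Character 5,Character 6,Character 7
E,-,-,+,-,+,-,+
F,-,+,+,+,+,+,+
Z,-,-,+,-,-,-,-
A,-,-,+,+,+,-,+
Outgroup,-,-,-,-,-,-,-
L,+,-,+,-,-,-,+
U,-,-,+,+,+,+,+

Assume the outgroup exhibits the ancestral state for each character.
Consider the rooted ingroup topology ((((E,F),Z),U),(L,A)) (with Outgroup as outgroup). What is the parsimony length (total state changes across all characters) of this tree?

Map each character onto ((((E,F),Z),U),(L,A)) (rooted by Outgroup) and count the minimum state changes it requires (Fitch parsimony):
Character 1: 1; Character 2: 1; Character 3: 1; Character 4: 3; Character 5: 3; Character 6: 2; Character 7: 2.
Total tree length = 13.

13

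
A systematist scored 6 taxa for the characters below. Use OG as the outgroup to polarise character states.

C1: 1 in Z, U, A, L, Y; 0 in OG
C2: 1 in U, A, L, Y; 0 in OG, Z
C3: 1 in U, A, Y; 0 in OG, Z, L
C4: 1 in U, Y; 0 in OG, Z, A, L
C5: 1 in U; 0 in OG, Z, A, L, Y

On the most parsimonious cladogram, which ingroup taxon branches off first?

Z

The outgroup has state '0' for every character, so '1' is the derived state throughout.
All ingroup taxa share the derived state '1' for C1; it defines the ingroup but does not resolve relationships within it.
Only A, L, U, and Y show the derived state '1' for C2, supporting them as a clade.
Only A, U, and Y show the derived state '1' for C3, supporting them as a clade.
C4 (derived state '1') is shared by U and Y — a synapomorphy uniting that clade.
C5: derived state '1' in U only — an autapomorphy, so it tells us nothing about relationships among taxa.
Most parsimonious ingroup topology: (Z,(((U,Y),A),L)).
Z is sister to the clade containing all other ingroup taxa, so it is the earliest-diverging (most basal) ingroup lineage.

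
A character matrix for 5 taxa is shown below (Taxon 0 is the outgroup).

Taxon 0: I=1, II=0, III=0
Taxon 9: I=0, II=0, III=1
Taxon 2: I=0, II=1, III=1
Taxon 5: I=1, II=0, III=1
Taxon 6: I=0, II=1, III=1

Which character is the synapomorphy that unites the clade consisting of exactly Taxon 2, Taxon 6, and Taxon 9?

Character polarity is set by the outgroup: the derived state is whichever differs from the outgroup's state, so for I the derived state is '0', and for the remaining characters it is '1'.
I: derived state '0' in Taxon 2, Taxon 6, and Taxon 9 only — synapomorphy for {Taxon 2, Taxon 6, Taxon 9}.
Only Taxon 2 and Taxon 6 show the derived state '1' for II, supporting them as a clade.
III (derived state '1') is shared by all ingroup taxa — unites the whole ingroup.
Most parsimonious ingroup topology: ((Taxon 9,(Taxon 2,Taxon 6)),Taxon 5).
The clade {Taxon 2, Taxon 6, Taxon 9} is supported by I: its derived state '0' occurs in exactly those taxa and in no other taxon (including the outgroup).

I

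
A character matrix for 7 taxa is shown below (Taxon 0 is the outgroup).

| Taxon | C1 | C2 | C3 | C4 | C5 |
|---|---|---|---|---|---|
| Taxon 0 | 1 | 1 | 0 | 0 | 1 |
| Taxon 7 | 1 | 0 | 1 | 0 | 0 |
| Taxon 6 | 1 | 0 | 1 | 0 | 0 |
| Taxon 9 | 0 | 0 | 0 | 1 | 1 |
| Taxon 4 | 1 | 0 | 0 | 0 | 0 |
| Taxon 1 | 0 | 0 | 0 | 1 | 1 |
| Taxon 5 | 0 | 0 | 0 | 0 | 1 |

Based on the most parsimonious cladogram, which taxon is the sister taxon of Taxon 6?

Taxon 7

Character polarity is set by the outgroup: the derived state is whichever differs from the outgroup's state, so for C1, C2, C5 the derived state is '0', and for the remaining characters it is '1'.
Only Taxon 1, Taxon 5, and Taxon 9 show the derived state '0' for C1, supporting them as a clade.
C2 (derived state '0') is shared by all ingroup taxa — unites the whole ingroup.
C3: derived state '1' in Taxon 6 and Taxon 7 only — synapomorphy for {Taxon 6, Taxon 7}.
C4: derived state '1' in Taxon 1 and Taxon 9 only — synapomorphy for {Taxon 1, Taxon 9}.
Only Taxon 4, Taxon 6, and Taxon 7 show the derived state '0' for C5, supporting them as a clade.
Most parsimonious ingroup topology: (((Taxon 7,Taxon 6),Taxon 4),((Taxon 9,Taxon 1),Taxon 5)).
Taxon 6 and Taxon 7 form a cherry on this tree, so they are sister taxa.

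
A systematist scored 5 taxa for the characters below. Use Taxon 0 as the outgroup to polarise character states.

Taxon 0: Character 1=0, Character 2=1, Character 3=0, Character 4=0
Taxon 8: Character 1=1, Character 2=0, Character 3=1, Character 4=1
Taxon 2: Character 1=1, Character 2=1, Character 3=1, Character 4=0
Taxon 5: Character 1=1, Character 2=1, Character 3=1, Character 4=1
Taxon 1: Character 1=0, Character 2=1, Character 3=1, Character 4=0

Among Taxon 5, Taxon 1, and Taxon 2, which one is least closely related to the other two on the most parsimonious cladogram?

Character polarity is set by the outgroup: the derived state is whichever differs from the outgroup's state, so for Character 2 the derived state is '0', and for the remaining characters it is '1'.
Only Taxon 2, Taxon 5, and Taxon 8 show the derived state '1' for Character 1, supporting them as a clade.
Character 2 (derived state '0') is unique to Taxon 8 (autapomorphy; uninformative for grouping).
Character 3 (derived state '1') is shared by all ingroup taxa — unites the whole ingroup.
Only Taxon 5 and Taxon 8 show the derived state '1' for Character 4, supporting them as a clade.
Most parsimonious ingroup topology: (((Taxon 8,Taxon 5),Taxon 2),Taxon 1).
Taxon 2 and Taxon 5 share a more recent common ancestor with each other than either does with Taxon 1, so Taxon 1 is the least closely related of the three.

Taxon 1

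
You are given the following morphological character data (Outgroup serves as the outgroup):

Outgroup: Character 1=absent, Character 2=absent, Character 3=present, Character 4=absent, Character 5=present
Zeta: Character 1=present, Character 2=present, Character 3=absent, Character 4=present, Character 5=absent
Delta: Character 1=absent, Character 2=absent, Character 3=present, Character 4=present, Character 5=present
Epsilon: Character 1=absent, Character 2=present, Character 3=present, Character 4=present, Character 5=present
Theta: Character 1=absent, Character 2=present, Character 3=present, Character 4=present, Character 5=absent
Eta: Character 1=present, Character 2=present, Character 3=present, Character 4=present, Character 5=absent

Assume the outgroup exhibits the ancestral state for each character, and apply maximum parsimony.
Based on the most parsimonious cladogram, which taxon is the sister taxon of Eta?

Zeta

Character polarity is set by the outgroup: the derived state is whichever differs from the outgroup's state, so for Character 3, Character 5 the derived state is 'absent', and for the remaining characters it is 'present'.
Only Eta and Zeta show the derived state 'present' for Character 1, supporting them as a clade.
Character 2 (derived state 'present') is shared by Epsilon, Eta, Theta, and Zeta — a synapomorphy uniting that clade.
Character 3 (derived state 'absent') is unique to Zeta (autapomorphy; uninformative for grouping).
All ingroup taxa share the derived state 'present' for Character 4; it defines the ingroup but does not resolve relationships within it.
Character 5: derived state 'absent' in Eta, Theta, and Zeta only — synapomorphy for {Eta, Theta, Zeta}.
Most parsimonious ingroup topology: ((((Zeta,Eta),Theta),Epsilon),Delta).
Eta and Zeta form a cherry on this tree, so they are sister taxa.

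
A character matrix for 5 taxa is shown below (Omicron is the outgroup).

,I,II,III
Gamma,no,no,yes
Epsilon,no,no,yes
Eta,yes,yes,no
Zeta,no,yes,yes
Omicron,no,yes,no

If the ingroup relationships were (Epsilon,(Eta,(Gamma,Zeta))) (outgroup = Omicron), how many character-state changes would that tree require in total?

Map each character onto (Epsilon,(Eta,(Gamma,Zeta))) (rooted by Omicron) and count the minimum state changes it requires (Fitch parsimony):
I: 1; II: 2; III: 2.
Total tree length = 5.

5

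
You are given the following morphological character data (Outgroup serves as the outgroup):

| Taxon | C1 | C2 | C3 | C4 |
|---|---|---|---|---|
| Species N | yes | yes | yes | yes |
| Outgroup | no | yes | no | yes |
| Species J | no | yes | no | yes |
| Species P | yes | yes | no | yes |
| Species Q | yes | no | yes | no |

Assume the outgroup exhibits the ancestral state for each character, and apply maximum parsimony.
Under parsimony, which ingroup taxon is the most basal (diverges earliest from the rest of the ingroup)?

Species J

Character polarity is set by the outgroup: the derived state is whichever differs from the outgroup's state, so for C2, C4 the derived state is 'no', and for the remaining characters it is 'yes'.
C1 (derived state 'yes') is shared by Species N, Species P, and Species Q — a synapomorphy uniting that clade.
C2: derived state 'no' in Species Q only — an autapomorphy, so it tells us nothing about relationships among taxa.
C3: derived state 'yes' in Species N and Species Q only — synapomorphy for {Species N, Species Q}.
C4: derived state 'no' in Species Q only — an autapomorphy, so it tells us nothing about relationships among taxa.
Most parsimonious ingroup topology: (Species J,(Species P,(Species N,Species Q))).
Species J is sister to the clade containing all other ingroup taxa, so it is the earliest-diverging (most basal) ingroup lineage.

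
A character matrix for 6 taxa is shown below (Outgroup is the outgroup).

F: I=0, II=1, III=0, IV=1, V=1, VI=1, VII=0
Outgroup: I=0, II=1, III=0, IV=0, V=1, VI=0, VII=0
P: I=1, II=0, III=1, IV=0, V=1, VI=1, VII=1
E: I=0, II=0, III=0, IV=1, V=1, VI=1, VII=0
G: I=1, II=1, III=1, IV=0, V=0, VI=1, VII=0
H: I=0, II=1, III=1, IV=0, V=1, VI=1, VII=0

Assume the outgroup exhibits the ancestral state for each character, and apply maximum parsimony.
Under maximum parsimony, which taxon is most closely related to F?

Character polarity is set by the outgroup: the derived state is whichever differs from the outgroup's state, so for II, V the derived state is '0', and for the remaining characters it is '1'.
I (derived state '1') is shared by G and P — a synapomorphy uniting that clade.
II groups E and P, which is incompatible with the clades supported by the remaining characters; treating it as convergent (homoplasy) costs fewer steps than any alternative tree.
III (derived state '1') is shared by G, H, and P — a synapomorphy uniting that clade.
Only E and F show the derived state '1' for IV, supporting them as a clade.
V: derived state '0' in G only — an autapomorphy, so it tells us nothing about relationships among taxa.
VI (derived state '1') is shared by all ingroup taxa — unites the whole ingroup.
VII: derived state '1' in P only — an autapomorphy, so it tells us nothing about relationships among taxa.
Most parsimonious ingroup topology: ((F,E),((G,P),H)).
F and E form a cherry on this tree, so they are sister taxa.

E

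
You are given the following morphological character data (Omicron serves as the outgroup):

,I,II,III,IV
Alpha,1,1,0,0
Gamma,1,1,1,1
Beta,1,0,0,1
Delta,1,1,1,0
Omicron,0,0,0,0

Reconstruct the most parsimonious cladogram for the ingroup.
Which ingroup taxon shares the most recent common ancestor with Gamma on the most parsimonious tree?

The outgroup has state '0' for every character, so '1' is the derived state throughout.
I (derived state '1') is shared by all ingroup taxa — unites the whole ingroup.
II (derived state '1') is shared by Alpha, Delta, and Gamma — a synapomorphy uniting that clade.
Only Delta and Gamma show the derived state '1' for III, supporting them as a clade.
IV groups Beta and Gamma, which is incompatible with the clades supported by the remaining characters; treating it as convergent (homoplasy) costs fewer steps than any alternative tree.
Most parsimonious ingroup topology: (Beta,(Alpha,(Gamma,Delta))).
Gamma and Delta form a cherry on this tree, so they are sister taxa.

Delta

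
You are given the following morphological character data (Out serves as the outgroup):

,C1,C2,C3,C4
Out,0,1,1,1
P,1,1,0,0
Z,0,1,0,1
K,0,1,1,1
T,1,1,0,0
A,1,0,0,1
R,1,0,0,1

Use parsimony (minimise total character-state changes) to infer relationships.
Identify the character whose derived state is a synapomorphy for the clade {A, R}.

C2

Character polarity is set by the outgroup: the derived state is whichever differs from the outgroup's state, so for C2, C3, C4 the derived state is '0', and for the remaining characters it is '1'.
Only A, P, R, and T show the derived state '1' for C1, supporting them as a clade.
C2: derived state '0' in A and R only — synapomorphy for {A, R}.
C3 (derived state '0') is shared by A, P, R, T, and Z — a synapomorphy uniting that clade.
C4 (derived state '0') is shared by P and T — a synapomorphy uniting that clade.
Most parsimonious ingroup topology: ((((P,T),(A,R)),Z),K).
The clade {A, R} is supported by C2: its derived state '0' occurs in exactly those taxa and in no other taxon (including the outgroup).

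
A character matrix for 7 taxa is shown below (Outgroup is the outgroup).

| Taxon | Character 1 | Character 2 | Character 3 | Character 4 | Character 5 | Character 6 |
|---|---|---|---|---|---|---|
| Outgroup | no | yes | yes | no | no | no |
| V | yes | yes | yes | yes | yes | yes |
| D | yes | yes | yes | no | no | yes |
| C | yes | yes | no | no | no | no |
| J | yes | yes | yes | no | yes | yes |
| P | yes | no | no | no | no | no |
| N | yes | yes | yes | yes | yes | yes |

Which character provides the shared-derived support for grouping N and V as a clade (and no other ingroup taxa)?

Character polarity is set by the outgroup: the derived state is whichever differs from the outgroup's state, so for Character 2, Character 3 the derived state is 'no', and for the remaining characters it is 'yes'.
Character 1 (derived state 'yes') is shared by all ingroup taxa — unites the whole ingroup.
Character 2 (derived state 'no') is unique to P (autapomorphy; uninformative for grouping).
Character 3 (derived state 'no') is shared by C and P — a synapomorphy uniting that clade.
Only N and V show the derived state 'yes' for Character 4, supporting them as a clade.
Character 5: derived state 'yes' in J, N, and V only — synapomorphy for {J, N, V}.
Only D, J, N, and V show the derived state 'yes' for Character 6, supporting them as a clade.
Most parsimonious ingroup topology: ((((V,N),J),D),(C,P)).
The clade {N, V} is supported by Character 4: its derived state 'yes' occurs in exactly those taxa and in no other taxon (including the outgroup).

Character 4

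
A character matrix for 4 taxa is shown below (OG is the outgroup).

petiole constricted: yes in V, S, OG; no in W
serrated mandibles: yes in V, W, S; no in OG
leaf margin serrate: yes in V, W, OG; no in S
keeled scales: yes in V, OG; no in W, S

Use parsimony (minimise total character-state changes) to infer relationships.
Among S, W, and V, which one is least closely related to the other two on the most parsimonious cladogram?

V

Character polarity is set by the outgroup: the derived state is whichever differs from the outgroup's state, so for petiole constricted, leaf margin serrate, keeled scales the derived state is 'no', and for the remaining characters it is 'yes'.
petiole constricted: derived state 'no' in W only — an autapomorphy, so it tells us nothing about relationships among taxa.
serrated mandibles (derived state 'yes') is shared by all ingroup taxa — unites the whole ingroup.
leaf margin serrate (derived state 'no') is unique to S (autapomorphy; uninformative for grouping).
keeled scales (derived state 'no') is shared by S and W — a synapomorphy uniting that clade.
Most parsimonious ingroup topology: ((W,S),V).
S and W share a more recent common ancestor with each other than either does with V, so V is the least closely related of the three.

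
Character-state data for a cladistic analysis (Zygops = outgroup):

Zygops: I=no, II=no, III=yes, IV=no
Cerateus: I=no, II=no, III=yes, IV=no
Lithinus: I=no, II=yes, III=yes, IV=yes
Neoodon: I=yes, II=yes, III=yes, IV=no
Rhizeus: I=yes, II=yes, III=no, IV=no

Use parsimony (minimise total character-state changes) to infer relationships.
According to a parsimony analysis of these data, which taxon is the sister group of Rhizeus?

Neoodon

Character polarity is set by the outgroup: the derived state is whichever differs from the outgroup's state, so for III the derived state is 'no', and for the remaining characters it is 'yes'.
I (derived state 'yes') is shared by Neoodon and Rhizeus — a synapomorphy uniting that clade.
II (derived state 'yes') is shared by Lithinus, Neoodon, and Rhizeus — a synapomorphy uniting that clade.
III: derived state 'no' in Rhizeus only — an autapomorphy, so it tells us nothing about relationships among taxa.
IV: derived state 'yes' in Lithinus only — an autapomorphy, so it tells us nothing about relationships among taxa.
Most parsimonious ingroup topology: (Cerateus,(Lithinus,(Neoodon,Rhizeus))).
Rhizeus and Neoodon form a cherry on this tree, so they are sister taxa.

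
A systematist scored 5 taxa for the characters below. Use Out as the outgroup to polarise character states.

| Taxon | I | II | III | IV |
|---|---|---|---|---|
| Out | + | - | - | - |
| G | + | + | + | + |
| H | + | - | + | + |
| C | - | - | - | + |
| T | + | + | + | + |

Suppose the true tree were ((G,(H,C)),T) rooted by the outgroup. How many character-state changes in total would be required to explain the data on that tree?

6

Map each character onto ((G,(H,C)),T) (rooted by Out) and count the minimum state changes it requires (Fitch parsimony):
I: 1; II: 2; III: 2; IV: 1.
Total tree length = 6.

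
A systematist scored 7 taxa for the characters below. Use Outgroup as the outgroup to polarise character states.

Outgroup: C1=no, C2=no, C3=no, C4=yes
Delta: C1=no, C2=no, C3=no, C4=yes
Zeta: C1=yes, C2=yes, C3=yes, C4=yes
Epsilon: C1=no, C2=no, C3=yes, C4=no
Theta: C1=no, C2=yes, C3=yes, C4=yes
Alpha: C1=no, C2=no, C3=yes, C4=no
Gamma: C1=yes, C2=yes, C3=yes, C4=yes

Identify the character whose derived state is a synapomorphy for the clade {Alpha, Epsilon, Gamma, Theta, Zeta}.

Character polarity is set by the outgroup: the derived state is whichever differs from the outgroup's state, so for C4 the derived state is 'no', and for the remaining characters it is 'yes'.
Only Gamma and Zeta show the derived state 'yes' for C1, supporting them as a clade.
C2 (derived state 'yes') is shared by Gamma, Theta, and Zeta — a synapomorphy uniting that clade.
C3: derived state 'yes' in Alpha, Epsilon, Gamma, Theta, and Zeta only — synapomorphy for {Alpha, Epsilon, Gamma, Theta, Zeta}.
C4 (derived state 'no') is shared by Alpha and Epsilon — a synapomorphy uniting that clade.
Most parsimonious ingroup topology: (Delta,(((Zeta,Gamma),Theta),(Epsilon,Alpha))).
The clade {Alpha, Epsilon, Gamma, Theta, Zeta} is supported by C3: its derived state 'yes' occurs in exactly those taxa and in no other taxon (including the outgroup).

C3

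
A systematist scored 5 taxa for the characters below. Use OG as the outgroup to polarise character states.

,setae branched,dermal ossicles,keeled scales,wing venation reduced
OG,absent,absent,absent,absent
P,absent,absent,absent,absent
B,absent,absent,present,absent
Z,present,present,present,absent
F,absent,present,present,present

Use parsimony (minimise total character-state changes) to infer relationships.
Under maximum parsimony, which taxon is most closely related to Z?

The outgroup has state 'absent' for every character, so 'present' is the derived state throughout.
setae branched (derived state 'present') is unique to Z (autapomorphy; uninformative for grouping).
dermal ossicles: derived state 'present' in F and Z only — synapomorphy for {F, Z}.
keeled scales (derived state 'present') is shared by B, F, and Z — a synapomorphy uniting that clade.
wing venation reduced: derived state 'present' in F only — an autapomorphy, so it tells us nothing about relationships among taxa.
Most parsimonious ingroup topology: (P,(B,(Z,F))).
Z and F form a cherry on this tree, so they are sister taxa.

F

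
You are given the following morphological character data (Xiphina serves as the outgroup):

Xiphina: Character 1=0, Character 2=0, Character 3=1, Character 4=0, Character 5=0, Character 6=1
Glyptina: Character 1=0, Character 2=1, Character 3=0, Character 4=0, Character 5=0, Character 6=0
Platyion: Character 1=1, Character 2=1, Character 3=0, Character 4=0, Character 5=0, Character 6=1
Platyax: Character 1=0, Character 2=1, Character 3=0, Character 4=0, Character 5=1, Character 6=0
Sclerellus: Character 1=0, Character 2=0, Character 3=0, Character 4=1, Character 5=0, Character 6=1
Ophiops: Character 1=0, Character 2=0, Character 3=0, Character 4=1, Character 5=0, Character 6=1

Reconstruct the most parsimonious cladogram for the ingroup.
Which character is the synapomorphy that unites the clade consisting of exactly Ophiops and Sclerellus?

Character polarity is set by the outgroup: the derived state is whichever differs from the outgroup's state, so for Character 3, Character 6 the derived state is '0', and for the remaining characters it is '1'.
Character 1: derived state '1' in Platyion only — an autapomorphy, so it tells us nothing about relationships among taxa.
Character 2 (derived state '1') is shared by Glyptina, Platyax, and Platyion — a synapomorphy uniting that clade.
All ingroup taxa share the derived state '0' for Character 3; it defines the ingroup but does not resolve relationships within it.
Only Ophiops and Sclerellus show the derived state '1' for Character 4, supporting them as a clade.
Character 5: derived state '1' in Platyax only — an autapomorphy, so it tells us nothing about relationships among taxa.
Character 6 (derived state '0') is shared by Glyptina and Platyax — a synapomorphy uniting that clade.
Most parsimonious ingroup topology: (((Glyptina,Platyax),Platyion),(Sclerellus,Ophiops)).
The clade {Ophiops, Sclerellus} is supported by Character 4: its derived state '1' occurs in exactly those taxa and in no other taxon (including the outgroup).

Character 4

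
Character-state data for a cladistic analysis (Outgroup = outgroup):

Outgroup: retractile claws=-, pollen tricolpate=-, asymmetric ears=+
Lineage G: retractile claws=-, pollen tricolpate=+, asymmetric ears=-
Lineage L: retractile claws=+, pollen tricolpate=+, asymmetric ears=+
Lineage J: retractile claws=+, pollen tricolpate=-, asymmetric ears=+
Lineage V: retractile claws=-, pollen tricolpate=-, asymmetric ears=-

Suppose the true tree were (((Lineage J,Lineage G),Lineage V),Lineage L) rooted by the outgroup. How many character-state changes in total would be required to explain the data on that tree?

Map each character onto (((Lineage J,Lineage G),Lineage V),Lineage L) (rooted by Outgroup) and count the minimum state changes it requires (Fitch parsimony):
retractile claws: 2; pollen tricolpate: 2; asymmetric ears: 2.
Total tree length = 6.

6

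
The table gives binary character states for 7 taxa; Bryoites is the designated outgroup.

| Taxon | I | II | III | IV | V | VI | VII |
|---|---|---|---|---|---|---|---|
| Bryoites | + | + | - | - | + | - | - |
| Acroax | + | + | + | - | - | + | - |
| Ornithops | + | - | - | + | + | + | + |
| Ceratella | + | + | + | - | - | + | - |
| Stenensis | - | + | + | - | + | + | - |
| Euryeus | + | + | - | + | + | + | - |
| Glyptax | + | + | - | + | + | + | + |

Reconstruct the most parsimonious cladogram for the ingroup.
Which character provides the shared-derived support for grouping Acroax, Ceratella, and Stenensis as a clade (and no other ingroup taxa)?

III

Character polarity is set by the outgroup: the derived state is whichever differs from the outgroup's state, so for I, II, V the derived state is '-', and for the remaining characters it is '+'.
I (derived state '-') is unique to Stenensis (autapomorphy; uninformative for grouping).
II (derived state '-') is unique to Ornithops (autapomorphy; uninformative for grouping).
III (derived state '+') is shared by Acroax, Ceratella, and Stenensis — a synapomorphy uniting that clade.
Only Euryeus, Glyptax, and Ornithops show the derived state '+' for IV, supporting them as a clade.
V (derived state '-') is shared by Acroax and Ceratella — a synapomorphy uniting that clade.
VI (derived state '+') is shared by all ingroup taxa — unites the whole ingroup.
VII (derived state '+') is shared by Glyptax and Ornithops — a synapomorphy uniting that clade.
Most parsimonious ingroup topology: (((Acroax,Ceratella),Stenensis),((Ornithops,Glyptax),Euryeus)).
The clade {Acroax, Ceratella, Stenensis} is supported by III: its derived state '+' occurs in exactly those taxa and in no other taxon (including the outgroup).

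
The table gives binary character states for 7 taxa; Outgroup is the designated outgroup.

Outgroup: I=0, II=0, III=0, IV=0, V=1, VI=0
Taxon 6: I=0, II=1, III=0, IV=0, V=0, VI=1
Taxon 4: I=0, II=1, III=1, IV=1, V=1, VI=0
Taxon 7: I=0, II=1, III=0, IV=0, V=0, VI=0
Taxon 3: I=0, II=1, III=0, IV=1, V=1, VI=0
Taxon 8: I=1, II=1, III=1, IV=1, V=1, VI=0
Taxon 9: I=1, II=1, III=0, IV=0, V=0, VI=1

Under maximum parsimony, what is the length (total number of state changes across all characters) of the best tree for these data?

7

Character polarity is set by the outgroup: the derived state is whichever differs from the outgroup's state, so for V the derived state is '0', and for the remaining characters it is '1'.
I groups Taxon 8 and Taxon 9, which is incompatible with the clades supported by the remaining characters; treating it as convergent (homoplasy) costs fewer steps than any alternative tree.
All ingroup taxa share the derived state '1' for II; it defines the ingroup but does not resolve relationships within it.
III: derived state '1' in Taxon 4 and Taxon 8 only — synapomorphy for {Taxon 4, Taxon 8}.
Only Taxon 3, Taxon 4, and Taxon 8 show the derived state '1' for IV, supporting them as a clade.
Only Taxon 6, Taxon 7, and Taxon 9 show the derived state '0' for V, supporting them as a clade.
Only Taxon 6 and Taxon 9 show the derived state '1' for VI, supporting them as a clade.
Most parsimonious ingroup topology: (((Taxon 6,Taxon 9),Taxon 7),((Taxon 4,Taxon 8),Taxon 3)).
Changes per character on this tree: I: 2; II: 1; III: 1; IV: 1; V: 1; VI: 1.
Total = 7.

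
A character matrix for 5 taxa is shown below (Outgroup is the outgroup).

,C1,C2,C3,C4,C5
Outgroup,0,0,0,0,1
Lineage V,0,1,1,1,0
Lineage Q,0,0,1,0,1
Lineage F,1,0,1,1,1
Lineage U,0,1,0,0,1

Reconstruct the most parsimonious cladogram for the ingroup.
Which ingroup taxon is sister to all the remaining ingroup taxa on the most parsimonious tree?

Character polarity is set by the outgroup: the derived state is whichever differs from the outgroup's state, so for C5 the derived state is '0', and for the remaining characters it is '1'.
C1: derived state '1' in Lineage F only — an autapomorphy, so it tells us nothing about relationships among taxa.
C2 (state '1') occurs in Lineage U and Lineage V but conflicts with the nesting implied by the other characters — most parsimoniously interpreted as homoplasy.
C3 (derived state '1') is shared by Lineage F, Lineage Q, and Lineage V — a synapomorphy uniting that clade.
C4: derived state '1' in Lineage F and Lineage V only — synapomorphy for {Lineage F, Lineage V}.
C5: derived state '0' in Lineage V only — an autapomorphy, so it tells us nothing about relationships among taxa.
Most parsimonious ingroup topology: (((Lineage V,Lineage F),Lineage Q),Lineage U).
Lineage U is sister to the clade containing all other ingroup taxa, so it is the earliest-diverging (most basal) ingroup lineage.

Lineage U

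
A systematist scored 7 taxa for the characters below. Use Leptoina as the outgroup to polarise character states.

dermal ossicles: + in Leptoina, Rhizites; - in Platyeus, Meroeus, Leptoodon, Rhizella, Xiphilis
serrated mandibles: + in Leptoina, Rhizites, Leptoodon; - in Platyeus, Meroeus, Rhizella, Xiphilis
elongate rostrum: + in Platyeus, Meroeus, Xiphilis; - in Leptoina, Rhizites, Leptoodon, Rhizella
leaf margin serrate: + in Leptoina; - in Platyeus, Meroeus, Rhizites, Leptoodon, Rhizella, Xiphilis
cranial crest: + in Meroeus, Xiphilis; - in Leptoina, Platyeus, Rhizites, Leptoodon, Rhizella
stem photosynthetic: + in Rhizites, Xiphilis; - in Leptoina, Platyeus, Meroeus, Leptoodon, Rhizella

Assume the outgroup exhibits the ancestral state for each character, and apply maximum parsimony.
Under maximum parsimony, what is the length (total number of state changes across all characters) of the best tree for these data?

7

Character polarity is set by the outgroup: the derived state is whichever differs from the outgroup's state, so for dermal ossicles, serrated mandibles, leaf margin serrate the derived state is '-', and for the remaining characters it is '+'.
dermal ossicles (derived state '-') is shared by Leptoodon, Meroeus, Platyeus, Rhizella, and Xiphilis — a synapomorphy uniting that clade.
Only Meroeus, Platyeus, Rhizella, and Xiphilis show the derived state '-' for serrated mandibles, supporting them as a clade.
elongate rostrum: derived state '+' in Meroeus, Platyeus, and Xiphilis only — synapomorphy for {Meroeus, Platyeus, Xiphilis}.
leaf margin serrate (derived state '-') is shared by all ingroup taxa — unites the whole ingroup.
cranial crest: derived state '+' in Meroeus and Xiphilis only — synapomorphy for {Meroeus, Xiphilis}.
stem photosynthetic groups Rhizites and Xiphilis, which is incompatible with the clades supported by the remaining characters; treating it as convergent (homoplasy) costs fewer steps than any alternative tree.
Most parsimonious ingroup topology: ((((Platyeus,(Meroeus,Xiphilis)),Rhizella),Leptoodon),Rhizites).
Changes per character on this tree: dermal ossicles: 1; serrated mandibles: 1; elongate rostrum: 1; leaf margin serrate: 1; cranial crest: 1; stem photosynthetic: 2.
Total = 7.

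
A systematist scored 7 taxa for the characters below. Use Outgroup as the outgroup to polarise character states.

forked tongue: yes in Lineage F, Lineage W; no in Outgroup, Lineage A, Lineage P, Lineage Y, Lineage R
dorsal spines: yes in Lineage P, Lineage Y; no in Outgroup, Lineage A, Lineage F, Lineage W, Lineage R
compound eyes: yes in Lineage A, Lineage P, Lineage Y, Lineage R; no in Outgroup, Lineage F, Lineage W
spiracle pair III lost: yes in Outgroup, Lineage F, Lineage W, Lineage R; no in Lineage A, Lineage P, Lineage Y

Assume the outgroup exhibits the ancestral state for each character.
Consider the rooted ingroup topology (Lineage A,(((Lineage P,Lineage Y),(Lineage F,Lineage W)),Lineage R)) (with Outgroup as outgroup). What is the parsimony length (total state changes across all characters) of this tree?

Map each character onto (Lineage A,(((Lineage P,Lineage Y),(Lineage F,Lineage W)),Lineage R)) (rooted by Outgroup) and count the minimum state changes it requires (Fitch parsimony):
forked tongue: 1; dorsal spines: 1; compound eyes: 2; spiracle pair III lost: 2.
Total tree length = 6.

6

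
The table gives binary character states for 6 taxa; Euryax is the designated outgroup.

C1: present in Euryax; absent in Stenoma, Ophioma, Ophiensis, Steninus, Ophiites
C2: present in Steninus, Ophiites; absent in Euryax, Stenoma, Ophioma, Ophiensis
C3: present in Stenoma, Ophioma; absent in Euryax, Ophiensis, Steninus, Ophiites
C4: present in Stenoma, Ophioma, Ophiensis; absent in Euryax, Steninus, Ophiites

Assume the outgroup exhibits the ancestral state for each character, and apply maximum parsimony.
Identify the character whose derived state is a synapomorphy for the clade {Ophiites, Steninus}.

Character polarity is set by the outgroup: the derived state is whichever differs from the outgroup's state, so for C1 the derived state is 'absent', and for the remaining characters it is 'present'.
C1 (derived state 'absent') is shared by all ingroup taxa — unites the whole ingroup.
C2: derived state 'present' in Ophiites and Steninus only — synapomorphy for {Ophiites, Steninus}.
C3 (derived state 'present') is shared by Ophioma and Stenoma — a synapomorphy uniting that clade.
C4: derived state 'present' in Ophiensis, Ophioma, and Stenoma only — synapomorphy for {Ophiensis, Ophioma, Stenoma}.
Most parsimonious ingroup topology: (((Stenoma,Ophioma),Ophiensis),(Steninus,Ophiites)).
The clade {Ophiites, Steninus} is supported by C2: its derived state 'present' occurs in exactly those taxa and in no other taxon (including the outgroup).

C2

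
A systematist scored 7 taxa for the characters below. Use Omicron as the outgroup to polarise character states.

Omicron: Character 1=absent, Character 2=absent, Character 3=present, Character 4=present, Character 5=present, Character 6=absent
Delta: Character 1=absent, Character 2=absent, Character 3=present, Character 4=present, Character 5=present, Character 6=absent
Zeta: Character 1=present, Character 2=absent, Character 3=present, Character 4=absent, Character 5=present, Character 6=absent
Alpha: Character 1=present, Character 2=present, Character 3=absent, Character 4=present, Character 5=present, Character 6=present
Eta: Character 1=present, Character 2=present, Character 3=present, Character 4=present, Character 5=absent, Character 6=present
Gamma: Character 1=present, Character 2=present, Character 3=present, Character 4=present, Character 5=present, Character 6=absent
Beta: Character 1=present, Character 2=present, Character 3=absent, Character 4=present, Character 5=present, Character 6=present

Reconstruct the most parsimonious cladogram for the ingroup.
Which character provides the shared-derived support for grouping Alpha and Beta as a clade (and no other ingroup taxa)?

Character polarity is set by the outgroup: the derived state is whichever differs from the outgroup's state, so for Character 3, Character 4, Character 5 the derived state is 'absent', and for the remaining characters it is 'present'.
Character 1: derived state 'present' in Alpha, Beta, Eta, Gamma, and Zeta only — synapomorphy for {Alpha, Beta, Eta, Gamma, Zeta}.
Character 2: derived state 'present' in Alpha, Beta, Eta, and Gamma only — synapomorphy for {Alpha, Beta, Eta, Gamma}.
Only Alpha and Beta show the derived state 'absent' for Character 3, supporting them as a clade.
Character 4: derived state 'absent' in Zeta only — an autapomorphy, so it tells us nothing about relationships among taxa.
Character 5: derived state 'absent' in Eta only — an autapomorphy, so it tells us nothing about relationships among taxa.
Character 6: derived state 'present' in Alpha, Beta, and Eta only — synapomorphy for {Alpha, Beta, Eta}.
Most parsimonious ingroup topology: (Delta,(Zeta,(((Alpha,Beta),Eta),Gamma))).
The clade {Alpha, Beta} is supported by Character 3: its derived state 'absent' occurs in exactly those taxa and in no other taxon (including the outgroup).

Character 3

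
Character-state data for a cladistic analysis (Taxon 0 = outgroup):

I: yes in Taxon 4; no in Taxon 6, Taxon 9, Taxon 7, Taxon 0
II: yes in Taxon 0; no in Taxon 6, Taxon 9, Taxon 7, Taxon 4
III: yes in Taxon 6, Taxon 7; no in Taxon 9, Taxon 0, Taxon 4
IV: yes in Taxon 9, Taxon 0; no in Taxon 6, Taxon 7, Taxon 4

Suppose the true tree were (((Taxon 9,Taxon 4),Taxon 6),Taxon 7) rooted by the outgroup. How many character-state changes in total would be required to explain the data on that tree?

Map each character onto (((Taxon 9,Taxon 4),Taxon 6),Taxon 7) (rooted by Taxon 0) and count the minimum state changes it requires (Fitch parsimony):
I: 1; II: 1; III: 2; IV: 2.
Total tree length = 6.

6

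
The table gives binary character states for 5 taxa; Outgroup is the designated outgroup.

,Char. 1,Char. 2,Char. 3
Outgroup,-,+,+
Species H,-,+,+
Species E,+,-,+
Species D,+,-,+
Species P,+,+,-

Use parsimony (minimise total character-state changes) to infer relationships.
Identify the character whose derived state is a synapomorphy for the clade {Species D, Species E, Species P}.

Character polarity is set by the outgroup: the derived state is whichever differs from the outgroup's state, so for Char. 2, Char. 3 the derived state is '-', and for the remaining characters it is '+'.
Char. 1 (derived state '+') is shared by Species D, Species E, and Species P — a synapomorphy uniting that clade.
Only Species D and Species E show the derived state '-' for Char. 2, supporting them as a clade.
Char. 3: derived state '-' in Species P only — an autapomorphy, so it tells us nothing about relationships among taxa.
Most parsimonious ingroup topology: (Species H,((Species E,Species D),Species P)).
The clade {Species D, Species E, Species P} is supported by Char. 1: its derived state '+' occurs in exactly those taxa and in no other taxon (including the outgroup).

Char. 1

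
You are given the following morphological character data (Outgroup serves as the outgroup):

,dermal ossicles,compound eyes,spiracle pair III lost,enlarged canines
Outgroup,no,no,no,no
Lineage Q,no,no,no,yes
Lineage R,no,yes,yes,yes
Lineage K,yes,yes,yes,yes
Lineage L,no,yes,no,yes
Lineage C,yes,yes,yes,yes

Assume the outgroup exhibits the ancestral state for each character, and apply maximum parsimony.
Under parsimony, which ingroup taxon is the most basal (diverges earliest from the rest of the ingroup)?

Lineage Q

The outgroup has state 'no' for every character, so 'yes' is the derived state throughout.
dermal ossicles: derived state 'yes' in Lineage C and Lineage K only — synapomorphy for {Lineage C, Lineage K}.
compound eyes: derived state 'yes' in Lineage C, Lineage K, Lineage L, and Lineage R only — synapomorphy for {Lineage C, Lineage K, Lineage L, Lineage R}.
spiracle pair III lost (derived state 'yes') is shared by Lineage C, Lineage K, and Lineage R — a synapomorphy uniting that clade.
All ingroup taxa share the derived state 'yes' for enlarged canines; it defines the ingroup but does not resolve relationships within it.
Most parsimonious ingroup topology: (Lineage Q,((Lineage R,(Lineage K,Lineage C)),Lineage L)).
Lineage Q is sister to the clade containing all other ingroup taxa, so it is the earliest-diverging (most basal) ingroup lineage.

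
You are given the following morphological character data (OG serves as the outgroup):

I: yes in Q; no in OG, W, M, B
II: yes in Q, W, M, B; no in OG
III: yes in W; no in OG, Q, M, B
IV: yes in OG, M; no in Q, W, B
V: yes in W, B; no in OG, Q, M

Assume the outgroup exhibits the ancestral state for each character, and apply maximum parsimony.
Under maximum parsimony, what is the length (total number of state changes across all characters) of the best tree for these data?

Character polarity is set by the outgroup: the derived state is whichever differs from the outgroup's state, so for IV the derived state is 'no', and for the remaining characters it is 'yes'.
I: derived state 'yes' in Q only — an autapomorphy, so it tells us nothing about relationships among taxa.
All ingroup taxa share the derived state 'yes' for II; it defines the ingroup but does not resolve relationships within it.
III (derived state 'yes') is unique to W (autapomorphy; uninformative for grouping).
IV (derived state 'no') is shared by B, Q, and W — a synapomorphy uniting that clade.
V: derived state 'yes' in B and W only — synapomorphy for {B, W}.
Most parsimonious ingroup topology: ((Q,(W,B)),M).
Changes per character on this tree: I: 1; II: 1; III: 1; IV: 1; V: 1.
Total = 5.

5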